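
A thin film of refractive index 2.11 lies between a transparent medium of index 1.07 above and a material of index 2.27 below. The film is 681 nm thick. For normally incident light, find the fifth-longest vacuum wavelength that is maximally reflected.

575 nm

Ray reflecting at the top interface goes from n = 1.07 toward n = 2.11: a half-wave phase shift.
Ray reflecting at the bottom interface goes from n = 2.11 toward n = 2.27: a half-wave phase shift.
The two reflections carry the same phase change, so no net offset.
With no net inversion, constructive interference in reflection requires 2 n t = m λ.
λ = 2 n t / m. The fifth-longest wavelength is m = 5: λ = 2 × 2.11 × 681 / 5.00 = 575 nm.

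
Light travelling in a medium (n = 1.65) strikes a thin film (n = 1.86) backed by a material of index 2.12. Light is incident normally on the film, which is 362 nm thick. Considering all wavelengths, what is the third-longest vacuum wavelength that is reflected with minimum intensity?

Top surface (1.65 → 1.86): reflection off a higher-index medium gives a half-wave phase shift.
Bottom surface (1.86 → 2.12): reflection off a higher-index medium gives a half-wave phase shift.
Zero or two π shifts → no net half-wave offset.
For minimum reflection here: 2 n t = (m + ½) λ.
λ = 2 n t / (m + ½). The third-longest wavelength is m = 2: λ = 2 × 1.86 × 362 / 2.50 = 539 nm.

539 nm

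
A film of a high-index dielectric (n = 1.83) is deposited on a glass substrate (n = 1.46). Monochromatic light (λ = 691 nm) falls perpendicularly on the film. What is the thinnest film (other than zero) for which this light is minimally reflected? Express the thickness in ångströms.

1888 Å

Top surface (1.0 → 1.83): reflection off a higher-index medium gives a half-wave phase shift.
At the lower boundary (n = 1.83 to n = 1.46) the reflected ray undergoes no phase shift.
The two reflections differ by half a wavelength.
With one net inversion, destructive interference in reflection requires 2 n t = m λ.
Minimum nonzero at m = 1: t = λ / (2 n) = 691 / (2 × 1.83) = 189 nm.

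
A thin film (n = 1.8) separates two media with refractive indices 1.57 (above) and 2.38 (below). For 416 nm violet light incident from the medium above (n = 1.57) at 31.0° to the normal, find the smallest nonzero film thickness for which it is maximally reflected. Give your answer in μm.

Ray reflecting at the top interface goes from n = 1.57 toward n = 1.8: a half-wave phase shift.
Ray reflecting at the bottom interface goes from n = 1.8 toward n = 2.38: a half-wave phase shift.
Zero or two π shifts → no net half-wave offset.
For strong reflection here: 2 n t cos θ_r = m λ.
Snell's law: 1.57 sin 31.0° = 1.8 sin θ_r → sin θ_r = 0.449, cos θ_r = 0.893.
Minimum nonzero at m = 1: t = λ / (2 n cos θ_r) = 416 / (2 × 1.8 × 0.893) = 129 nm.

0.129 μm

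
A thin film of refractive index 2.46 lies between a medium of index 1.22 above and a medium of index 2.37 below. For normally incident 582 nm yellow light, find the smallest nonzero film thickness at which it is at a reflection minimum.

118 nm

Top surface (1.22 → 2.46): reflection off a higher-index medium gives a half-wave phase shift.
Ray reflecting at the bottom interface goes from n = 2.46 toward n = 2.37: no phase shift.
Exactly one π shift → a net half-wave offset.
With one net inversion, destructive interference in reflection requires 2 n t = m λ.
Minimum nonzero at m = 1: t = λ / (2 n) = 582 / (2 × 2.46) = 118 nm.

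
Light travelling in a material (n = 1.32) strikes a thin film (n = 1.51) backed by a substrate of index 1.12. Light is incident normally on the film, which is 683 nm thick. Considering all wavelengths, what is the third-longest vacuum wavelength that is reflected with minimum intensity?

Top surface (1.32 → 1.51): reflection off a higher-index medium gives a half-wave phase shift.
Ray reflecting at the bottom interface goes from n = 1.51 toward n = 1.12: no phase shift.
Exactly one π shift → a net half-wave offset.
For dark reflection here: 2 n t = m λ.
λ = 2 n t / m. The third-longest wavelength is m = 3: λ = 2 × 1.51 × 683 / 3.00 = 688 nm.

688 nm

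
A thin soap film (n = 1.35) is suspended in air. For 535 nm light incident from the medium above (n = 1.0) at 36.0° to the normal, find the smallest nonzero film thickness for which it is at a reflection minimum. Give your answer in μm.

Ray reflecting at the top interface goes from n = 1.0 toward n = 1.35: a half-wave phase shift.
At the lower boundary (n = 1.35 to n = 1.0) the reflected ray undergoes no phase shift.
Exactly one π shift → a net half-wave offset.
So the condition for destructive reflection is 2 n t cos θ_r = m λ.
Snell's law: 1.0 sin 36.0° = 1.35 sin θ_r → sin θ_r = 0.435, cos θ_r = 0.900.
Minimum nonzero at m = 1: t = λ / (2 n cos θ_r) = 535 / (2 × 1.35 × 0.900) = 220 nm.

0.220 μm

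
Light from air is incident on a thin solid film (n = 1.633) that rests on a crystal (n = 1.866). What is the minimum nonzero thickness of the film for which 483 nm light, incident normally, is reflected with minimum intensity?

At the upper boundary (n = 1.0 to n = 1.633) the reflected ray undergoes a half-wave phase shift.
Ray reflecting at the bottom interface goes from n = 1.633 toward n = 1.866: a half-wave phase shift.
The two reflections carry the same phase change, so no net offset.
For dark reflection here: 2 n t = (m + ½) λ.
Minimum at m = 0: t = λ / (4 n) = 483 / (4 × 1.633) = 73.9 nm.

73.9 nm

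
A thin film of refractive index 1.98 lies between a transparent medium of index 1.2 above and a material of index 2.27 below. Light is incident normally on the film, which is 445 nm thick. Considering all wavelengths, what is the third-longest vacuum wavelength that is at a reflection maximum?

587 nm

Ray reflecting at the top interface goes from n = 1.2 toward n = 1.98: a half-wave phase shift.
Ray reflecting at the bottom interface goes from n = 1.98 toward n = 2.27: a half-wave phase shift.
Zero or two π shifts → no net half-wave offset.
So the condition for constructive reflection is 2 n t = m λ.
λ = 2 n t / m. The third-longest wavelength is m = 3: λ = 2 × 1.98 × 445 / 3.00 = 587 nm.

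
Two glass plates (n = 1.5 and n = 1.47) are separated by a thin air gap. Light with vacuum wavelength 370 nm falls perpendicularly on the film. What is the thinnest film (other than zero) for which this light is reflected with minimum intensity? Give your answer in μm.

At the upper boundary (n = 1.5 to n = 1.0) the reflected ray undergoes no phase shift.
At the lower boundary (n = 1.0 to n = 1.47) the reflected ray undergoes a half-wave phase shift.
The two reflections differ by half a wavelength.
With one net inversion, destructive interference in reflection requires 2 n t = m λ.
Minimum nonzero at m = 1: t = λ / (2 n) = 370 / (2 × 1.0) = 185 nm.

0.185 μm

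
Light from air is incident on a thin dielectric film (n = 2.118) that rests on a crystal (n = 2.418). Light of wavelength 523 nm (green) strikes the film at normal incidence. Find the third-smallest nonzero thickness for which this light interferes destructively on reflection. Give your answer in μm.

Ray reflecting at the top interface goes from n = 1.0 toward n = 2.118: a half-wave phase shift.
At the lower boundary (n = 2.118 to n = 2.418) the reflected ray undergoes a half-wave phase shift.
Zero or two π shifts → no net half-wave offset.
For weak reflection here: 2 n t = (m + ½) λ.
The third-smallest nonzero thickness corresponds to m = 2: t = (m + ½) λ / (2 n) = 2.50 × 523 / (2 × 2.118) = 309 nm.

0.309 μm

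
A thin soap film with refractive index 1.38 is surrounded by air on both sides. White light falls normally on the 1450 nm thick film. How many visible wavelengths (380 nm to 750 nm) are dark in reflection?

Ray reflecting at the top interface goes from n = 1.0 toward n = 1.38: a half-wave phase shift.
Bottom surface (1.38 → 1.0): reflection off a lower-index medium gives no phase shift.
The two reflections differ by half a wavelength.
For minimum reflection here: 2 n t = m λ.
λ = 2 n t / m = 4002 / m nm.
m=5: 800 nm (IR); m=6: 667 nm (visible); m=7: 572 nm (visible); m=8: 500 nm (visible); m=9: 445 nm (visible); m=10: 400 nm (visible); m=11: 364 nm (UV).

5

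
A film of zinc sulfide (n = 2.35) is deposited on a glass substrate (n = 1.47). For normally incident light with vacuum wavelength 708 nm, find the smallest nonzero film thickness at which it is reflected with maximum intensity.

Ray reflecting at the top interface goes from n = 1.0 toward n = 2.35: a half-wave phase shift.
At the lower boundary (n = 2.35 to n = 1.47) the reflected ray undergoes no phase shift.
Exactly one π shift → a net half-wave offset.
So the condition for constructive reflection is 2 n t = (m + ½) λ.
Minimum at m = 0: t = λ / (4 n) = 708 / (4 × 2.35) = 75.3 nm.

75.3 nm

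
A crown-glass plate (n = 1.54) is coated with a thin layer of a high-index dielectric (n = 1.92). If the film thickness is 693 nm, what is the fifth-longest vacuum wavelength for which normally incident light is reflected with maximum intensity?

591 nm

Ray reflecting at the top interface goes from n = 1.0 toward n = 1.92: a half-wave phase shift.
Bottom surface (1.92 → 1.54): reflection off a lower-index medium gives no phase shift.
The two reflections differ by half a wavelength.
For strong reflection here: 2 n t = (m + ½) λ.
λ = 2 n t / (m + ½). The fifth-longest wavelength is m = 4: λ = 2 × 1.92 × 693 / 4.50 = 591 nm.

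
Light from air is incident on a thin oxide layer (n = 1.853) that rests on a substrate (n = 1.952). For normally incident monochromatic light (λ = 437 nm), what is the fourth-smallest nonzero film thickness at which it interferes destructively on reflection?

Top surface (1.0 → 1.853): reflection off a higher-index medium gives a half-wave phase shift.
Bottom surface (1.853 → 1.952): reflection off a higher-index medium gives a half-wave phase shift.
Zero or two π shifts → no net half-wave offset.
With no net inversion, destructive interference in reflection requires 2 n t = (m + ½) λ.
The fourth-smallest nonzero thickness corresponds to m = 3: t = (m + ½) λ / (2 n) = 3.50 × 437 / (2 × 1.853) = 413 nm.

413 nm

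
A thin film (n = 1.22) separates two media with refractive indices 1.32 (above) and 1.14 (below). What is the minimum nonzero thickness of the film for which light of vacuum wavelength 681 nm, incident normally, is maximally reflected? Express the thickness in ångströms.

2791 Å

Top surface (1.32 → 1.22): reflection off a lower-index medium gives no phase shift.
Bottom surface (1.22 → 1.14): reflection off a lower-index medium gives no phase shift.
Zero or two π shifts → no net half-wave offset.
For maximum reflection here: 2 n t = m λ.
Minimum nonzero at m = 1: t = λ / (2 n) = 681 / (2 × 1.22) = 279 nm.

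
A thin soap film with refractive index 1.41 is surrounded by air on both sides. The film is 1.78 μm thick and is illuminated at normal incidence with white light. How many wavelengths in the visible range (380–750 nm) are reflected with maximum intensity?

Ray reflecting at the top interface goes from n = 1.0 toward n = 1.41: a half-wave phase shift.
At the lower boundary (n = 1.41 to n = 1.0) the reflected ray undergoes no phase shift.
Exactly one π shift → a net half-wave offset.
So the condition for constructive reflection is 2 n t = (m + ½) λ.
λ = 2 n t / (m + ½) = 5020 / (m + ½) nm.
m=6: 772 nm (IR); m=7: 669 nm (visible); m=8: 591 nm (visible); m=9: 528 nm (visible); m=10: 478 nm (visible); m=11: 436 nm (visible); m=12: 402 nm (visible); m=13: 372 nm (UV).

6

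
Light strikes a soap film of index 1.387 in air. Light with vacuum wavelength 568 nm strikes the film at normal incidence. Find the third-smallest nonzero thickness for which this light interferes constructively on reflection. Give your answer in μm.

At the upper boundary (n = 1.0 to n = 1.387) the reflected ray undergoes a half-wave phase shift.
Ray reflecting at the bottom interface goes from n = 1.387 toward n = 1.0: no phase shift.
Net: one phase inversion between the two reflected rays.
For bright reflection here: 2 n t = (m + ½) λ.
The third-smallest nonzero thickness corresponds to m = 2: t = (m + ½) λ / (2 n) = 2.50 × 568 / (2 × 1.387) = 512 nm.

0.512 μm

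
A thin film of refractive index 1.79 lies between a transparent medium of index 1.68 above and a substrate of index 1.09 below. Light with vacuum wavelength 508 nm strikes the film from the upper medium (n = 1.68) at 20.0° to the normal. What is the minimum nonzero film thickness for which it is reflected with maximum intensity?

74.9 nm

Ray reflecting at the top interface goes from n = 1.68 toward n = 1.79: a half-wave phase shift.
Ray reflecting at the bottom interface goes from n = 1.79 toward n = 1.09: no phase shift.
Net: one phase inversion between the two reflected rays.
With one net inversion, constructive interference in reflection requires 2 n t cos θ_r = (m + ½) λ.
Snell's law: 1.68 sin 20.0° = 1.79 sin θ_r → sin θ_r = 0.321, cos θ_r = 0.947.
Minimum at m = 0: t = λ / (4 n cos θ_r) = 508 / (4 × 1.79 × 0.947) = 74.9 nm.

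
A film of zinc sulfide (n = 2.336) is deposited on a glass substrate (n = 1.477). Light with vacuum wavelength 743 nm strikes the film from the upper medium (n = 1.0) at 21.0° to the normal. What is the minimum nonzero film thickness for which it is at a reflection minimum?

161 nm

Ray reflecting at the top interface goes from n = 1.0 toward n = 2.336: a half-wave phase shift.
At the lower boundary (n = 2.336 to n = 1.477) the reflected ray undergoes no phase shift.
The two reflections differ by half a wavelength.
For minimum reflection here: 2 n t cos θ_r = m λ.
Snell's law: 1.0 sin 21.0° = 2.336 sin θ_r → sin θ_r = 0.153, cos θ_r = 0.988.
Minimum nonzero at m = 1: t = λ / (2 n cos θ_r) = 743 / (2 × 2.336 × 0.988) = 161 nm.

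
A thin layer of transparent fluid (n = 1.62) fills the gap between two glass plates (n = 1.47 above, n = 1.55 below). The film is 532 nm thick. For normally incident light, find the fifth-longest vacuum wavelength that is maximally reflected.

383 nm

At the upper boundary (n = 1.47 to n = 1.62) the reflected ray undergoes a half-wave phase shift.
At the lower boundary (n = 1.62 to n = 1.55) the reflected ray undergoes no phase shift.
The two reflections differ by half a wavelength.
For bright reflection here: 2 n t = (m + ½) λ.
λ = 2 n t / (m + ½). The fifth-longest wavelength is m = 4: λ = 2 × 1.62 × 532 / 4.50 = 383 nm.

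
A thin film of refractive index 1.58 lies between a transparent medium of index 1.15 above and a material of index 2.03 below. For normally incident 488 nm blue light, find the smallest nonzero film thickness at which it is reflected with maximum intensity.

154 nm

Ray reflecting at the top interface goes from n = 1.15 toward n = 1.58: a half-wave phase shift.
Bottom surface (1.58 → 2.03): reflection off a higher-index medium gives a half-wave phase shift.
The two reflections carry the same phase change, so no net offset.
For strong reflection here: 2 n t = m λ.
Minimum nonzero at m = 1: t = λ / (2 n) = 488 / (2 × 1.58) = 154 nm.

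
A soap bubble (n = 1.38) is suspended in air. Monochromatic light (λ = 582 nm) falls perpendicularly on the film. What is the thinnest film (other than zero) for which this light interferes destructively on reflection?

211 nm

Top surface (1.0 → 1.38): reflection off a higher-index medium gives a half-wave phase shift.
At the lower boundary (n = 1.38 to n = 1.0) the reflected ray undergoes no phase shift.
Exactly one π shift → a net half-wave offset.
So the condition for destructive reflection is 2 n t = m λ.
Minimum nonzero at m = 1: t = λ / (2 n) = 582 / (2 × 1.38) = 211 nm.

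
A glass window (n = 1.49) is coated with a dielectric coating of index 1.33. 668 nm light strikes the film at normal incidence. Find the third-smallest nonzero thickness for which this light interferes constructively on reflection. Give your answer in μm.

At the upper boundary (n = 1.0 to n = 1.33) the reflected ray undergoes a half-wave phase shift.
Bottom surface (1.33 → 1.49): reflection off a higher-index medium gives a half-wave phase shift.
The two reflections carry the same phase change, so no net offset.
With no net inversion, constructive interference in reflection requires 2 n t = m λ.
The third-smallest nonzero thickness corresponds to m = 3: t = m λ / (2 n) = 3.00 × 668 / (2 × 1.33) = 753 nm.

0.753 μm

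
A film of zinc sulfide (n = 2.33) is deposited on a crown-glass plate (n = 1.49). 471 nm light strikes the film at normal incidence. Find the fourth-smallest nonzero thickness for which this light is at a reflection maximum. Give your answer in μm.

0.354 μm

Ray reflecting at the top interface goes from n = 1.0 toward n = 2.33: a half-wave phase shift.
At the lower boundary (n = 2.33 to n = 1.49) the reflected ray undergoes no phase shift.
Net: one phase inversion between the two reflected rays.
So the condition for constructive reflection is 2 n t = (m + ½) λ.
The fourth-smallest nonzero thickness corresponds to m = 3: t = (m + ½) λ / (2 n) = 3.50 × 471 / (2 × 2.33) = 354 nm.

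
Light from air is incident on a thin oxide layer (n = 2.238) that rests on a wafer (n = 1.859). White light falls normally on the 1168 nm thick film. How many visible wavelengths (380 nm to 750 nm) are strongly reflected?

7

Ray reflecting at the top interface goes from n = 1.0 toward n = 2.238: a half-wave phase shift.
At the lower boundary (n = 2.238 to n = 1.859) the reflected ray undergoes no phase shift.
Net: one phase inversion between the two reflected rays.
For strong reflection here: 2 n t = (m + ½) λ.
λ = 2 n t / (m + ½) = 5228 / (m + ½) nm.
m=6: 804 nm (IR); m=7: 697 nm (visible); m=8: 615 nm (visible); m=9: 550 nm (visible); m=10: 498 nm (visible); m=11: 455 nm (visible); m=12: 418 nm (visible); m=13: 387 nm (visible); m=14: 361 nm (UV).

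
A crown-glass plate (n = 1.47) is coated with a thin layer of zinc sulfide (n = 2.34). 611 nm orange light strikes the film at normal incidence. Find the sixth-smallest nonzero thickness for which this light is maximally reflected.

718 nm

Ray reflecting at the top interface goes from n = 1.0 toward n = 2.34: a half-wave phase shift.
Ray reflecting at the bottom interface goes from n = 2.34 toward n = 1.47: no phase shift.
The two reflections differ by half a wavelength.
So the condition for constructive reflection is 2 n t = (m + ½) λ.
The sixth-smallest nonzero thickness corresponds to m = 5: t = (m + ½) λ / (2 n) = 5.50 × 611 / (2 × 2.34) = 718 nm.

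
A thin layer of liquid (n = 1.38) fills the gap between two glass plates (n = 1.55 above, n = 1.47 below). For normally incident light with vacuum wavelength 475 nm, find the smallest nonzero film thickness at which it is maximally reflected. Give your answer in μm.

Ray reflecting at the top interface goes from n = 1.55 toward n = 1.38: no phase shift.
At the lower boundary (n = 1.38 to n = 1.47) the reflected ray undergoes a half-wave phase shift.
Exactly one π shift → a net half-wave offset.
With one net inversion, constructive interference in reflection requires 2 n t = (m + ½) λ.
Minimum at m = 0: t = λ / (4 n) = 475 / (4 × 1.38) = 86.1 nm.

0.0861 μm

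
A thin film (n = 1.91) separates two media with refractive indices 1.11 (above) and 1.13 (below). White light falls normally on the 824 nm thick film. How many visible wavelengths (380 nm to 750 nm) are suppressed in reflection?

4

Top surface (1.11 → 1.91): reflection off a higher-index medium gives a half-wave phase shift.
Ray reflecting at the bottom interface goes from n = 1.91 toward n = 1.13: no phase shift.
Exactly one π shift → a net half-wave offset.
So the condition for destructive reflection is 2 n t = m λ.
λ = 2 n t / m = 3148 / m nm.
m=4: 787 nm (IR); m=5: 630 nm (visible); m=6: 525 nm (visible); m=7: 450 nm (visible); m=8: 393 nm (visible); m=9: 350 nm (UV).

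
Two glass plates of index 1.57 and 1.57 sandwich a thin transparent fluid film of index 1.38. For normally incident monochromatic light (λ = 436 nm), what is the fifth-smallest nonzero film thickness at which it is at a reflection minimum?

At the upper boundary (n = 1.57 to n = 1.38) the reflected ray undergoes no phase shift.
Ray reflecting at the bottom interface goes from n = 1.38 toward n = 1.57: a half-wave phase shift.
The two reflections differ by half a wavelength.
With one net inversion, destructive interference in reflection requires 2 n t = m λ.
The fifth-smallest nonzero thickness corresponds to m = 5: t = m λ / (2 n) = 5.00 × 436 / (2 × 1.38) = 790 nm.

790 nm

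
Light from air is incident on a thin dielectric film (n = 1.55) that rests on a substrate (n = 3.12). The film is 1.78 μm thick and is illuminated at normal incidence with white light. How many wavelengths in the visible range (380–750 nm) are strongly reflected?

7

At the upper boundary (n = 1.0 to n = 1.55) the reflected ray undergoes a half-wave phase shift.
Bottom surface (1.55 → 3.12): reflection off a higher-index medium gives a half-wave phase shift.
The two reflections carry the same phase change, so no net offset.
With no net inversion, constructive interference in reflection requires 2 n t = m λ.
λ = 2 n t / m = 5518 / m nm.
m=7: 788 nm (IR); m=8: 690 nm (visible); m=9: 613 nm (visible); m=10: 552 nm (visible); m=11: 502 nm (visible); m=12: 460 nm (visible); m=13: 424 nm (visible); m=14: 394 nm (visible); m=15: 368 nm (UV).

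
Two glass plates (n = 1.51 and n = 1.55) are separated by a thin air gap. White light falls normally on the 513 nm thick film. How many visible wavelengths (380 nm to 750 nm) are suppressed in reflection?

1

Top surface (1.51 → 1.0): reflection off a lower-index medium gives no phase shift.
Ray reflecting at the bottom interface goes from n = 1.0 toward n = 1.55: a half-wave phase shift.
Net: one phase inversion between the two reflected rays.
So the condition for destructive reflection is 2 n t = m λ.
λ = 2 n t / m = 1026 / m nm.
m=1: 1026 nm (IR); m=2: 513 nm (visible); m=3: 342 nm (UV).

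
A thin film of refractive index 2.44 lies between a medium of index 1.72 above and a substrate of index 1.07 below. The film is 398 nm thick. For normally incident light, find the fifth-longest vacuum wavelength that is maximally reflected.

432 nm

Ray reflecting at the top interface goes from n = 1.72 toward n = 2.44: a half-wave phase shift.
At the lower boundary (n = 2.44 to n = 1.07) the reflected ray undergoes no phase shift.
The two reflections differ by half a wavelength.
With one net inversion, constructive interference in reflection requires 2 n t = (m + ½) λ.
λ = 2 n t / (m + ½). The fifth-longest wavelength is m = 4: λ = 2 × 2.44 × 398 / 4.50 = 432 nm.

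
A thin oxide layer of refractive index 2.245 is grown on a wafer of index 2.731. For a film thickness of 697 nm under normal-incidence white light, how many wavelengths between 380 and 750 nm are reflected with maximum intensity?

Top surface (1.0 → 2.245): reflection off a higher-index medium gives a half-wave phase shift.
Ray reflecting at the bottom interface goes from n = 2.245 toward n = 2.731: a half-wave phase shift.
Zero or two π shifts → no net half-wave offset.
For strong reflection here: 2 n t = m λ.
λ = 2 n t / m = 3130 / m nm.
m=4: 782 nm (IR); m=5: 626 nm (visible); m=6: 522 nm (visible); m=7: 447 nm (visible); m=8: 391 nm (visible); m=9: 348 nm (UV).

4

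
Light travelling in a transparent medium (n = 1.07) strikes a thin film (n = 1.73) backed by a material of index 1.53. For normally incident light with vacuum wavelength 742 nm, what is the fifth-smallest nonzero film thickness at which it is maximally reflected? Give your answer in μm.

0.965 μm

Top surface (1.07 → 1.73): reflection off a higher-index medium gives a half-wave phase shift.
Ray reflecting at the bottom interface goes from n = 1.73 toward n = 1.53: no phase shift.
The two reflections differ by half a wavelength.
For maximum reflection here: 2 n t = (m + ½) λ.
The fifth-smallest nonzero thickness corresponds to m = 4: t = (m + ½) λ / (2 n) = 4.50 × 742 / (2 × 1.73) = 965 nm.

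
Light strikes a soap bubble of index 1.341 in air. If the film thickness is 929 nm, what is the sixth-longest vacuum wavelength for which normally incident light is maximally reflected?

Ray reflecting at the top interface goes from n = 1.0 toward n = 1.341: a half-wave phase shift.
Ray reflecting at the bottom interface goes from n = 1.341 toward n = 1.0: no phase shift.
The two reflections differ by half a wavelength.
With one net inversion, constructive interference in reflection requires 2 n t = (m + ½) λ.
λ = 2 n t / (m + ½). The sixth-longest wavelength is m = 5: λ = 2 × 1.341 × 929 / 5.50 = 453 nm.

453 nm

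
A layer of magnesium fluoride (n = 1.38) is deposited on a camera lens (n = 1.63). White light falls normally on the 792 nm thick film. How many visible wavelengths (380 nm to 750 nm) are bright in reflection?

3

Ray reflecting at the top interface goes from n = 1.0 toward n = 1.38: a half-wave phase shift.
Bottom surface (1.38 → 1.63): reflection off a higher-index medium gives a half-wave phase shift.
Net: no relative phase inversion (both shifts match).
For bright reflection here: 2 n t = m λ.
λ = 2 n t / m = 2186 / m nm.
m=2: 1093 nm (IR); m=3: 729 nm (visible); m=4: 546 nm (visible); m=5: 437 nm (visible); m=6: 364 nm (UV).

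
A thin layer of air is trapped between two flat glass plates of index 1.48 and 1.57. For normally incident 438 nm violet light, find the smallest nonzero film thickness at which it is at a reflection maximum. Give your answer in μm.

0.110 μm

Ray reflecting at the top interface goes from n = 1.48 toward n = 1.0: no phase shift.
At the lower boundary (n = 1.0 to n = 1.57) the reflected ray undergoes a half-wave phase shift.
Exactly one π shift → a net half-wave offset.
For bright reflection here: 2 n t = (m + ½) λ.
Minimum at m = 0: t = λ / (4 n) = 438 / (4 × 1.0) = 110 nm.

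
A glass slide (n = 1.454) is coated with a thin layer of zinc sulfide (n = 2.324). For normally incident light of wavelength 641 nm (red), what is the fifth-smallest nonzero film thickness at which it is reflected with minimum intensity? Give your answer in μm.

0.690 μm

Top surface (1.0 → 2.324): reflection off a higher-index medium gives a half-wave phase shift.
Bottom surface (2.324 → 1.454): reflection off a lower-index medium gives no phase shift.
Net: one phase inversion between the two reflected rays.
With one net inversion, destructive interference in reflection requires 2 n t = m λ.
The fifth-smallest nonzero thickness corresponds to m = 5: t = m λ / (2 n) = 5.00 × 641 / (2 × 2.324) = 690 nm.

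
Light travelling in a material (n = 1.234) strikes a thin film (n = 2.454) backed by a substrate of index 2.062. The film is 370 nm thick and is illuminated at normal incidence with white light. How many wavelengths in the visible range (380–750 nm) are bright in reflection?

3

Ray reflecting at the top interface goes from n = 1.234 toward n = 2.454: a half-wave phase shift.
At the lower boundary (n = 2.454 to n = 2.062) the reflected ray undergoes no phase shift.
Exactly one π shift → a net half-wave offset.
With one net inversion, constructive interference in reflection requires 2 n t = (m + ½) λ.
λ = 2 n t / (m + ½) = 1816 / (m + ½) nm.
m=1: 1211 nm (IR); m=2: 726 nm (visible); m=3: 519 nm (visible); m=4: 404 nm (visible); m=5: 330 nm (UV).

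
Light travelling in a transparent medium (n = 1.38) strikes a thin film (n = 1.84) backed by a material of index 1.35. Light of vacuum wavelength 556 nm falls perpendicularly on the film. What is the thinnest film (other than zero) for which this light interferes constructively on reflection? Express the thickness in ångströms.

Top surface (1.38 → 1.84): reflection off a higher-index medium gives a half-wave phase shift.
Bottom surface (1.84 → 1.35): reflection off a lower-index medium gives no phase shift.
The two reflections differ by half a wavelength.
With one net inversion, constructive interference in reflection requires 2 n t = (m + ½) λ.
Minimum at m = 0: t = λ / (4 n) = 556 / (4 × 1.84) = 75.5 nm.

755 Å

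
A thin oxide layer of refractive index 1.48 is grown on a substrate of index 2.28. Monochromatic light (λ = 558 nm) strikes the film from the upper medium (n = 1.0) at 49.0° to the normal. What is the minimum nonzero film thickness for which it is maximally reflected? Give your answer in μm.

0.219 μm

Ray reflecting at the top interface goes from n = 1.0 toward n = 1.48: a half-wave phase shift.
At the lower boundary (n = 1.48 to n = 2.28) the reflected ray undergoes a half-wave phase shift.
Zero or two π shifts → no net half-wave offset.
For strong reflection here: 2 n t cos θ_r = m λ.
Snell's law: 1.0 sin 49.0° = 1.48 sin θ_r → sin θ_r = 0.510, cos θ_r = 0.860.
Minimum nonzero at m = 1: t = λ / (2 n cos θ_r) = 558 / (2 × 1.48 × 0.860) = 219 nm.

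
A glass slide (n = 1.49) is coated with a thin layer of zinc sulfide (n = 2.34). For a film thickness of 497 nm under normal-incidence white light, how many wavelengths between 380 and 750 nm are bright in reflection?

At the upper boundary (n = 1.0 to n = 2.34) the reflected ray undergoes a half-wave phase shift.
Bottom surface (2.34 → 1.49): reflection off a lower-index medium gives no phase shift.
The two reflections differ by half a wavelength.
With one net inversion, constructive interference in reflection requires 2 n t = (m + ½) λ.
λ = 2 n t / (m + ½) = 2326 / (m + ½) nm.
m=2: 930 nm (IR); m=3: 665 nm (visible); m=4: 517 nm (visible); m=5: 423 nm (visible); m=6: 358 nm (UV).

3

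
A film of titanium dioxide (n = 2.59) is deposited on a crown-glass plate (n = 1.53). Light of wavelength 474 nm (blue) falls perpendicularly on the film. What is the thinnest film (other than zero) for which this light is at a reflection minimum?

91.5 nm

At the upper boundary (n = 1.0 to n = 2.59) the reflected ray undergoes a half-wave phase shift.
Bottom surface (2.59 → 1.53): reflection off a lower-index medium gives no phase shift.
Net: one phase inversion between the two reflected rays.
For minimum reflection here: 2 n t = m λ.
Minimum nonzero at m = 1: t = λ / (2 n) = 474 / (2 × 2.59) = 91.5 nm.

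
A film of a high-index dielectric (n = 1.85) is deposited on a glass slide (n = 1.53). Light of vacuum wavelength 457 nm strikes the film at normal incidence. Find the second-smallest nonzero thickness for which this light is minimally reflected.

247 nm

At the upper boundary (n = 1.0 to n = 1.85) the reflected ray undergoes a half-wave phase shift.
Bottom surface (1.85 → 1.53): reflection off a lower-index medium gives no phase shift.
The two reflections differ by half a wavelength.
With one net inversion, destructive interference in reflection requires 2 n t = m λ.
The second-smallest nonzero thickness corresponds to m = 2: t = m λ / (2 n) = 2.00 × 457 / (2 × 1.85) = 247 nm.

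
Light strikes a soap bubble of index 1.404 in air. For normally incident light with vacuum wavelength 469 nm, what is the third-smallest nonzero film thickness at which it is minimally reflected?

Ray reflecting at the top interface goes from n = 1.0 toward n = 1.404: a half-wave phase shift.
At the lower boundary (n = 1.404 to n = 1.0) the reflected ray undergoes no phase shift.
The two reflections differ by half a wavelength.
For weak reflection here: 2 n t = m λ.
The third-smallest nonzero thickness corresponds to m = 3: t = m λ / (2 n) = 3.00 × 469 / (2 × 1.404) = 501 nm.

501 nm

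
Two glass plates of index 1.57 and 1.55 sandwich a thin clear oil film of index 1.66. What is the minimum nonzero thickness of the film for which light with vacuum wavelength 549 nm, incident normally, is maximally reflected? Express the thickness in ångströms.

827 Å

At the upper boundary (n = 1.57 to n = 1.66) the reflected ray undergoes a half-wave phase shift.
Ray reflecting at the bottom interface goes from n = 1.66 toward n = 1.55: no phase shift.
The two reflections differ by half a wavelength.
With one net inversion, constructive interference in reflection requires 2 n t = (m + ½) λ.
Minimum at m = 0: t = λ / (4 n) = 549 / (4 × 1.66) = 82.7 nm.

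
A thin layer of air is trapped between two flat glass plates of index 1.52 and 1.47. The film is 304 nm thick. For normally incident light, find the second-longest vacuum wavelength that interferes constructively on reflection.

Top surface (1.52 → 1.0): reflection off a lower-index medium gives no phase shift.
At the lower boundary (n = 1.0 to n = 1.47) the reflected ray undergoes a half-wave phase shift.
Net: one phase inversion between the two reflected rays.
For bright reflection here: 2 n t = (m + ½) λ.
λ = 2 n t / (m + ½). The second-longest wavelength is m = 1: λ = 2 × 1.0 × 304 / 1.50 = 405 nm.

405 nm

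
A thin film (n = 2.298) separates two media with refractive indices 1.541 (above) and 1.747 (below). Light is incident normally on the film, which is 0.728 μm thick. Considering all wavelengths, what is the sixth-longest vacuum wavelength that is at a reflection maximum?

Top surface (1.541 → 2.298): reflection off a higher-index medium gives a half-wave phase shift.
Ray reflecting at the bottom interface goes from n = 2.298 toward n = 1.747: no phase shift.
Net: one phase inversion between the two reflected rays.
So the condition for constructive reflection is 2 n t = (m + ½) λ.
λ = 2 n t / (m + ½). The sixth-longest wavelength is m = 5: λ = 2 × 2.298 × 728 / 5.50 = 608 nm.

608 nm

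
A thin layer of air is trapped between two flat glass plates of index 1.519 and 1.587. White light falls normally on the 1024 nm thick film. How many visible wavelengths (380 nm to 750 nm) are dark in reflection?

3

At the upper boundary (n = 1.519 to n = 1.0) the reflected ray undergoes no phase shift.
At the lower boundary (n = 1.0 to n = 1.587) the reflected ray undergoes a half-wave phase shift.
Exactly one π shift → a net half-wave offset.
With one net inversion, destructive interference in reflection requires 2 n t = m λ.
λ = 2 n t / m = 2048 / m nm.
m=2: 1024 nm (IR); m=3: 683 nm (visible); m=4: 512 nm (visible); m=5: 410 nm (visible); m=6: 341 nm (UV).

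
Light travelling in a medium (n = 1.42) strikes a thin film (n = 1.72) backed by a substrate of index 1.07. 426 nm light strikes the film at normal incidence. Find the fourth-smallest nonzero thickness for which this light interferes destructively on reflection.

495 nm

Ray reflecting at the top interface goes from n = 1.42 toward n = 1.72: a half-wave phase shift.
At the lower boundary (n = 1.72 to n = 1.07) the reflected ray undergoes no phase shift.
Net: one phase inversion between the two reflected rays.
So the condition for destructive reflection is 2 n t = m λ.
The fourth-smallest nonzero thickness corresponds to m = 4: t = m λ / (2 n) = 4.00 × 426 / (2 × 1.72) = 495 nm.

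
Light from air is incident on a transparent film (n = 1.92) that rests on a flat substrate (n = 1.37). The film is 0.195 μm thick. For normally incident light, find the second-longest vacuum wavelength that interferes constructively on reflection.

Ray reflecting at the top interface goes from n = 1.0 toward n = 1.92: a half-wave phase shift.
Ray reflecting at the bottom interface goes from n = 1.92 toward n = 1.37: no phase shift.
Exactly one π shift → a net half-wave offset.
So the condition for constructive reflection is 2 n t = (m + ½) λ.
λ = 2 n t / (m + ½). The second-longest wavelength is m = 1: λ = 2 × 1.92 × 195 / 1.50 = 499 nm.

499 nm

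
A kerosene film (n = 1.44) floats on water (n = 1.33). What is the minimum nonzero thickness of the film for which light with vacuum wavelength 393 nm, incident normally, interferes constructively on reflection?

68.2 nm

Ray reflecting at the top interface goes from n = 1.0 toward n = 1.44: a half-wave phase shift.
Ray reflecting at the bottom interface goes from n = 1.44 toward n = 1.33: no phase shift.
The two reflections differ by half a wavelength.
So the condition for constructive reflection is 2 n t = (m + ½) λ.
Minimum at m = 0: t = λ / (4 n) = 393 / (4 × 1.44) = 68.2 nm.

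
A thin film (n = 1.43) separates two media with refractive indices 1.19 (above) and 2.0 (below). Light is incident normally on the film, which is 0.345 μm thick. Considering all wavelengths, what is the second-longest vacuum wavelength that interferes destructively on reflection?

At the upper boundary (n = 1.19 to n = 1.43) the reflected ray undergoes a half-wave phase shift.
Ray reflecting at the bottom interface goes from n = 1.43 toward n = 2.0: a half-wave phase shift.
The two reflections carry the same phase change, so no net offset.
So the condition for destructive reflection is 2 n t = (m + ½) λ.
λ = 2 n t / (m + ½). The second-longest wavelength is m = 1: λ = 2 × 1.43 × 345 / 1.50 = 658 nm.

658 nm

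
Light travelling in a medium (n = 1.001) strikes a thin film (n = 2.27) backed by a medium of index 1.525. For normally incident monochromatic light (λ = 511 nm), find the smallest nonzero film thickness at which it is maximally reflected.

56.3 nm

Ray reflecting at the top interface goes from n = 1.001 toward n = 2.27: a half-wave phase shift.
Ray reflecting at the bottom interface goes from n = 2.27 toward n = 1.525: no phase shift.
Net: one phase inversion between the two reflected rays.
So the condition for constructive reflection is 2 n t = (m + ½) λ.
Minimum at m = 0: t = λ / (4 n) = 511 / (4 × 2.27) = 56.3 nm.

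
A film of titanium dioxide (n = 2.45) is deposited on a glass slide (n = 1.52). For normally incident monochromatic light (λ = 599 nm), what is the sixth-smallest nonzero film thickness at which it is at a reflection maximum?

672 nm

At the upper boundary (n = 1.0 to n = 2.45) the reflected ray undergoes a half-wave phase shift.
Ray reflecting at the bottom interface goes from n = 2.45 toward n = 1.52: no phase shift.
Net: one phase inversion between the two reflected rays.
For bright reflection here: 2 n t = (m + ½) λ.
The sixth-smallest nonzero thickness corresponds to m = 5: t = (m + ½) λ / (2 n) = 5.50 × 599 / (2 × 2.45) = 672 nm.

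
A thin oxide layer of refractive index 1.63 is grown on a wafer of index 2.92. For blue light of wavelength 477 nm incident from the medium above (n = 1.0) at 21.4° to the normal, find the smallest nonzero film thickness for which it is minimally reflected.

75.1 nm

Top surface (1.0 → 1.63): reflection off a higher-index medium gives a half-wave phase shift.
Bottom surface (1.63 → 2.92): reflection off a higher-index medium gives a half-wave phase shift.
Net: no relative phase inversion (both shifts match).
For minimum reflection here: 2 n t cos θ_r = (m + ½) λ.
Snell's law: 1.0 sin 21.4° = 1.63 sin θ_r → sin θ_r = 0.224, cos θ_r = 0.975.
Minimum at m = 0: t = λ / (4 n cos θ_r) = 477 / (4 × 1.63 × 0.975) = 75.1 nm.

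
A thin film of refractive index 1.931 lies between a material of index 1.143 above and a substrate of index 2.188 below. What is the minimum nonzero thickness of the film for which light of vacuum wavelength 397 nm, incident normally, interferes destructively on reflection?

51.4 nm

Ray reflecting at the top interface goes from n = 1.143 toward n = 1.931: a half-wave phase shift.
Bottom surface (1.931 → 2.188): reflection off a higher-index medium gives a half-wave phase shift.
Net: no relative phase inversion (both shifts match).
For minimum reflection here: 2 n t = (m + ½) λ.
Minimum at m = 0: t = λ / (4 n) = 397 / (4 × 1.931) = 51.4 nm.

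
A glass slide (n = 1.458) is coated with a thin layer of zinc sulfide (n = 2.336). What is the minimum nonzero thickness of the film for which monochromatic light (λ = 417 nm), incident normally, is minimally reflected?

Top surface (1.0 → 2.336): reflection off a higher-index medium gives a half-wave phase shift.
At the lower boundary (n = 2.336 to n = 1.458) the reflected ray undergoes no phase shift.
Net: one phase inversion between the two reflected rays.
With one net inversion, destructive interference in reflection requires 2 n t = m λ.
Minimum nonzero at m = 1: t = λ / (2 n) = 417 / (2 × 2.336) = 89.3 nm.

89.3 nm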